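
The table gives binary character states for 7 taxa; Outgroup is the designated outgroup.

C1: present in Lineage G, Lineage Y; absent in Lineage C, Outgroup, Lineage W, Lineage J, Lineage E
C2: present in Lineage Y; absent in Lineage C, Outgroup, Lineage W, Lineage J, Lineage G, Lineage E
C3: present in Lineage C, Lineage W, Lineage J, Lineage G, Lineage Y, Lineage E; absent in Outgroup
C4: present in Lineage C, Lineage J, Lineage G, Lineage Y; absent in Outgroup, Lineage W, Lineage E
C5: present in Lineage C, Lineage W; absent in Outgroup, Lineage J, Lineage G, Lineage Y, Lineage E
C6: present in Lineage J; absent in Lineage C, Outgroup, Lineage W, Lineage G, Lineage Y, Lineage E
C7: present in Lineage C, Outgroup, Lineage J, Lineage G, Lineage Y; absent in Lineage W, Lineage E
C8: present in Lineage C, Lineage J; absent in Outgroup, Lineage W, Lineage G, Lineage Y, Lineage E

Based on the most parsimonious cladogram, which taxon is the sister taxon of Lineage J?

Character polarity is set by the outgroup: the derived state is whichever differs from the outgroup's state, so for C7 the derived state is 'absent', and for the remaining characters it is 'present'.
C1: derived state 'present' in Lineage G and Lineage Y only — synapomorphy for {Lineage G, Lineage Y}.
C2 (derived state 'present') is unique to Lineage Y (autapomorphy; uninformative for grouping).
C3 (derived state 'present') is shared by all ingroup taxa — unites the whole ingroup.
C4 (derived state 'present') is shared by Lineage C, Lineage G, Lineage J, and Lineage Y — a synapomorphy uniting that clade.
C5 (state 'present') occurs in Lineage C and Lineage W but conflicts with the nesting implied by the other characters — most parsimoniously interpreted as homoplasy.
C6: derived state 'present' in Lineage J only — an autapomorphy, so it tells us nothing about relationships among taxa.
C7 (derived state 'absent') is shared by Lineage E and Lineage W — a synapomorphy uniting that clade.
C8: derived state 'present' in Lineage C and Lineage J only — synapomorphy for {Lineage C, Lineage J}.
Most parsimonious ingroup topology: (((Lineage C,Lineage J),(Lineage Y,Lineage G)),(Lineage E,Lineage W)).
Lineage J and Lineage C form a cherry on this tree, so they are sister taxa.

Lineage C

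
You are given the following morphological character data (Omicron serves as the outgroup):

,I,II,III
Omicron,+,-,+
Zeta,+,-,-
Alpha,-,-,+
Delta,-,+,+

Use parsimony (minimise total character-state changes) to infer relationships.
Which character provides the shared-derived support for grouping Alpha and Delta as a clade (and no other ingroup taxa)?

Character polarity is set by the outgroup: the derived state is whichever differs from the outgroup's state, so for I, III the derived state is '-', and for the remaining characters it is '+'.
I: derived state '-' in Alpha and Delta only — synapomorphy for {Alpha, Delta}.
II (derived state '+') is unique to Delta (autapomorphy; uninformative for grouping).
III: derived state '-' in Zeta only — an autapomorphy, so it tells us nothing about relationships among taxa.
Most parsimonious ingroup topology: (Zeta,(Alpha,Delta)).
The clade {Alpha, Delta} is supported by I: its derived state '-' occurs in exactly those taxa and in no other taxon (including the outgroup).

I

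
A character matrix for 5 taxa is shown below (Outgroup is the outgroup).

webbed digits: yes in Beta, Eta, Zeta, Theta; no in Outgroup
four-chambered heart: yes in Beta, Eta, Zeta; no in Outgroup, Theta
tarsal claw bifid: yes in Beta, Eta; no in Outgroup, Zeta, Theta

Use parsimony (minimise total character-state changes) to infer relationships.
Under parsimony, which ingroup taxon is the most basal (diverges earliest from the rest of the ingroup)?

Theta

The outgroup has state 'no' for every character, so 'yes' is the derived state throughout.
All ingroup taxa share the derived state 'yes' for webbed digits; it defines the ingroup but does not resolve relationships within it.
four-chambered heart (derived state 'yes') is shared by Beta, Eta, and Zeta — a synapomorphy uniting that clade.
Only Beta and Eta show the derived state 'yes' for tarsal claw bifid, supporting them as a clade.
Most parsimonious ingroup topology: (((Beta,Eta),Zeta),Theta).
Theta is sister to the clade containing all other ingroup taxa, so it is the earliest-diverging (most basal) ingroup lineage.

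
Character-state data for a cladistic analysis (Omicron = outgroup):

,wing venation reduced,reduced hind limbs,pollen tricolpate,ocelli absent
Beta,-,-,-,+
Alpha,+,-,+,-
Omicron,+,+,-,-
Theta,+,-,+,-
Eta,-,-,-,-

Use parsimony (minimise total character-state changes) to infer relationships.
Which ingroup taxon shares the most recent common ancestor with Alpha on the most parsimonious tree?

Character polarity is set by the outgroup: the derived state is whichever differs from the outgroup's state, so for wing venation reduced, reduced hind limbs the derived state is '-', and for the remaining characters it is '+'.
Only Beta and Eta show the derived state '-' for wing venation reduced, supporting them as a clade.
reduced hind limbs (derived state '-') is shared by all ingroup taxa — unites the whole ingroup.
pollen tricolpate: derived state '+' in Alpha and Theta only — synapomorphy for {Alpha, Theta}.
ocelli absent: derived state '+' in Beta only — an autapomorphy, so it tells us nothing about relationships among taxa.
Most parsimonious ingroup topology: ((Theta,Alpha),(Beta,Eta)).
Alpha and Theta form a cherry on this tree, so they are sister taxa.

Theta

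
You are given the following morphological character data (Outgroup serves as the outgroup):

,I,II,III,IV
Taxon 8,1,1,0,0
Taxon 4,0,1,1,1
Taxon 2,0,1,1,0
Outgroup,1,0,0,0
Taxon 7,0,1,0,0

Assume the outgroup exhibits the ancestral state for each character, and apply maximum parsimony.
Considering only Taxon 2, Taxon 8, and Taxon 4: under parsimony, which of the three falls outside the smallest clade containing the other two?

Character polarity is set by the outgroup: the derived state is whichever differs from the outgroup's state, so for I the derived state is '0', and for the remaining characters it is '1'.
I: derived state '0' in Taxon 2, Taxon 4, and Taxon 7 only — synapomorphy for {Taxon 2, Taxon 4, Taxon 7}.
All ingroup taxa share the derived state '1' for II; it defines the ingroup but does not resolve relationships within it.
Only Taxon 2 and Taxon 4 show the derived state '1' for III, supporting them as a clade.
IV: derived state '1' in Taxon 4 only — an autapomorphy, so it tells us nothing about relationships among taxa.
Most parsimonious ingroup topology: (Taxon 8,(Taxon 7,(Taxon 2,Taxon 4))).
Taxon 4 and Taxon 2 share a more recent common ancestor with each other than either does with Taxon 8, so Taxon 8 is the least closely related of the three.

Taxon 8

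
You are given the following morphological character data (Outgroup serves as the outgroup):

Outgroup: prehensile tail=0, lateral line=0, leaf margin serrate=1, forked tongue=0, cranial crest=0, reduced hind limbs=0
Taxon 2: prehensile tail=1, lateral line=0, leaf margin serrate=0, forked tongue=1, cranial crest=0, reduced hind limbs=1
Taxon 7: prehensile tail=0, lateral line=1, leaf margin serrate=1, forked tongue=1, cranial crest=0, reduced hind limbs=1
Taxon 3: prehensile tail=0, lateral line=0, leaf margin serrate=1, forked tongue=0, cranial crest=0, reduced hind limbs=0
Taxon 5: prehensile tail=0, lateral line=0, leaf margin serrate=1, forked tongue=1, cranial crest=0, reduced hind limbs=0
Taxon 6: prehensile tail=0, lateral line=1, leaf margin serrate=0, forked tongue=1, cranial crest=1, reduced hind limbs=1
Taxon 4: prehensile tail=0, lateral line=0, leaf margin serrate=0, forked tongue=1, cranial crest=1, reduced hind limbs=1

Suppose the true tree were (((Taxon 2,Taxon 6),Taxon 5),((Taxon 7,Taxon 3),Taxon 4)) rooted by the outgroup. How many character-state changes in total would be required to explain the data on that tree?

Map each character onto (((Taxon 2,Taxon 6),Taxon 5),((Taxon 7,Taxon 3),Taxon 4)) (rooted by Outgroup) and count the minimum state changes it requires (Fitch parsimony):
prehensile tail: 1; lateral line: 2; leaf margin serrate: 2; forked tongue: 2; cranial crest: 2; reduced hind limbs: 3.
Total tree length = 12.

12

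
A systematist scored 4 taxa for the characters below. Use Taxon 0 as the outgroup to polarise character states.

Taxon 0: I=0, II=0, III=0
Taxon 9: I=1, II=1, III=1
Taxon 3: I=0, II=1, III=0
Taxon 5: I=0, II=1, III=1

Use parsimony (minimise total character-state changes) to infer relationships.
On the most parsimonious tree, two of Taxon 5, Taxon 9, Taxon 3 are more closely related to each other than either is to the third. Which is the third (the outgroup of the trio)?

Taxon 3

The outgroup has state '0' for every character, so '1' is the derived state throughout.
I (derived state '1') is unique to Taxon 9 (autapomorphy; uninformative for grouping).
II (derived state '1') is shared by all ingroup taxa — unites the whole ingroup.
III (derived state '1') is shared by Taxon 5 and Taxon 9 — a synapomorphy uniting that clade.
Most parsimonious ingroup topology: ((Taxon 9,Taxon 5),Taxon 3).
Taxon 5 and Taxon 9 share a more recent common ancestor with each other than either does with Taxon 3, so Taxon 3 is the least closely related of the three.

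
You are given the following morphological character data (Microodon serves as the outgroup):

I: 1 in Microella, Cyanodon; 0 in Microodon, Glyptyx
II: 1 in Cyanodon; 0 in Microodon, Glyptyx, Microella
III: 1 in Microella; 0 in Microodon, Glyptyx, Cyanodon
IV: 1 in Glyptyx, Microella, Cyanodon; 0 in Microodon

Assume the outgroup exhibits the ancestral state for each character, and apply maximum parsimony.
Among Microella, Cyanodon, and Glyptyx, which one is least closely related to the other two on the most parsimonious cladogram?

Glyptyx

The outgroup has state '0' for every character, so '1' is the derived state throughout.
Only Cyanodon and Microella show the derived state '1' for I, supporting them as a clade.
II (derived state '1') is unique to Cyanodon (autapomorphy; uninformative for grouping).
III (derived state '1') is unique to Microella (autapomorphy; uninformative for grouping).
All ingroup taxa share the derived state '1' for IV; it defines the ingroup but does not resolve relationships within it.
Most parsimonious ingroup topology: (Glyptyx,(Microella,Cyanodon)).
Microella and Cyanodon share a more recent common ancestor with each other than either does with Glyptyx, so Glyptyx is the least closely related of the three.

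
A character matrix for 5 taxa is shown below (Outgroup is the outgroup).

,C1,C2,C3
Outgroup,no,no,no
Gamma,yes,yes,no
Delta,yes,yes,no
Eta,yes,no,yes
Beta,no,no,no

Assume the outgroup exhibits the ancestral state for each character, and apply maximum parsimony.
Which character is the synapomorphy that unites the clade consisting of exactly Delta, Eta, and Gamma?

The outgroup has state 'no' for every character, so 'yes' is the derived state throughout.
C1 (derived state 'yes') is shared by Delta, Eta, and Gamma — a synapomorphy uniting that clade.
C2: derived state 'yes' in Delta and Gamma only — synapomorphy for {Delta, Gamma}.
C3: derived state 'yes' in Eta only — an autapomorphy, so it tells us nothing about relationships among taxa.
Most parsimonious ingroup topology: (((Gamma,Delta),Eta),Beta).
The clade {Delta, Eta, Gamma} is supported by C1: its derived state 'yes' occurs in exactly those taxa and in no other taxon (including the outgroup).

C1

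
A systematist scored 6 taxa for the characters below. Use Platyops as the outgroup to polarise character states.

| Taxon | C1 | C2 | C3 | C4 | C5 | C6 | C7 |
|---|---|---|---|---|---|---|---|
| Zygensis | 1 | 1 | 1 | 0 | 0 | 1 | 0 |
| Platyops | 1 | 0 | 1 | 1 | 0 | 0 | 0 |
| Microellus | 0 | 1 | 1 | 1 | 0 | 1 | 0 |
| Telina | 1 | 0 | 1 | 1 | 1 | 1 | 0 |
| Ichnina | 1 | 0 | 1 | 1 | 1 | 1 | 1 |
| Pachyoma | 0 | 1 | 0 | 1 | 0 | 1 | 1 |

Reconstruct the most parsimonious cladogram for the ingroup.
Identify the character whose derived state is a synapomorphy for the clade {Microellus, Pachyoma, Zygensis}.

C2

Character polarity is set by the outgroup: the derived state is whichever differs from the outgroup's state, so for C1, C3, C4 the derived state is '0', and for the remaining characters it is '1'.
C1: derived state '0' in Microellus and Pachyoma only — synapomorphy for {Microellus, Pachyoma}.
Only Microellus, Pachyoma, and Zygensis show the derived state '1' for C2, supporting them as a clade.
C3 (derived state '0') is unique to Pachyoma (autapomorphy; uninformative for grouping).
C4: derived state '0' in Zygensis only — an autapomorphy, so it tells us nothing about relationships among taxa.
C5: derived state '1' in Ichnina and Telina only — synapomorphy for {Ichnina, Telina}.
All ingroup taxa share the derived state '1' for C6; it defines the ingroup but does not resolve relationships within it.
C7 (state '1') occurs in Ichnina and Pachyoma but conflicts with the nesting implied by the other characters — most parsimoniously interpreted as homoplasy.
Most parsimonious ingroup topology: (((Microellus,Pachyoma),Zygensis),(Ichnina,Telina)).
The clade {Microellus, Pachyoma, Zygensis} is supported by C2: its derived state '1' occurs in exactly those taxa and in no other taxon (including the outgroup).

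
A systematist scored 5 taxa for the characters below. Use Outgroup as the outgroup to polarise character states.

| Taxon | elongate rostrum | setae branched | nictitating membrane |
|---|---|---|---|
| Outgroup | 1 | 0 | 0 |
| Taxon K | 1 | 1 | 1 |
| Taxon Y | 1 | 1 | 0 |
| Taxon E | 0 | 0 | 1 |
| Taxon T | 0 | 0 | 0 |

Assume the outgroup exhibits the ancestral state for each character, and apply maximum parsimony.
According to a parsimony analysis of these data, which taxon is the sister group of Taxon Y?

Taxon K

Character polarity is set by the outgroup: the derived state is whichever differs from the outgroup's state, so for elongate rostrum the derived state is '0', and for the remaining characters it is '1'.
elongate rostrum (derived state '0') is shared by Taxon E and Taxon T — a synapomorphy uniting that clade.
setae branched: derived state '1' in Taxon K and Taxon Y only — synapomorphy for {Taxon K, Taxon Y}.
nictitating membrane (state '1') occurs in Taxon E and Taxon K but conflicts with the nesting implied by the other characters — most parsimoniously interpreted as homoplasy.
Most parsimonious ingroup topology: ((Taxon K,Taxon Y),(Taxon E,Taxon T)).
Taxon Y and Taxon K form a cherry on this tree, so they are sister taxa.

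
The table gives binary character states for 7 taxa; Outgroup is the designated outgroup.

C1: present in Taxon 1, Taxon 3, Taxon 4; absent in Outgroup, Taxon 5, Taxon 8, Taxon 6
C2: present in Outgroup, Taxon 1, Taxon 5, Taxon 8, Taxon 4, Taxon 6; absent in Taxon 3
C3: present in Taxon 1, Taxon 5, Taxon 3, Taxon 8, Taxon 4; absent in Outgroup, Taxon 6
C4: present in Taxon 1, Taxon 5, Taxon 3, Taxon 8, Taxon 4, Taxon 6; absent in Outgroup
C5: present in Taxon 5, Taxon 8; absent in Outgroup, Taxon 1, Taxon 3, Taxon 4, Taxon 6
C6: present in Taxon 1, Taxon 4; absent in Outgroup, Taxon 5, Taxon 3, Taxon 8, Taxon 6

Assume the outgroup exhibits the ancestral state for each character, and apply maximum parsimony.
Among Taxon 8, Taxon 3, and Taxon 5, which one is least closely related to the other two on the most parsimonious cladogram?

Taxon 3

Character polarity is set by the outgroup: the derived state is whichever differs from the outgroup's state, so for C2 the derived state is 'absent', and for the remaining characters it is 'present'.
C1 (derived state 'present') is shared by Taxon 1, Taxon 3, and Taxon 4 — a synapomorphy uniting that clade.
C2: derived state 'absent' in Taxon 3 only — an autapomorphy, so it tells us nothing about relationships among taxa.
C3: derived state 'present' in Taxon 1, Taxon 3, Taxon 4, Taxon 5, and Taxon 8 only — synapomorphy for {Taxon 1, Taxon 3, Taxon 4, Taxon 5, Taxon 8}.
C4 (derived state 'present') is shared by all ingroup taxa — unites the whole ingroup.
C5 (derived state 'present') is shared by Taxon 5 and Taxon 8 — a synapomorphy uniting that clade.
C6 (derived state 'present') is shared by Taxon 1 and Taxon 4 — a synapomorphy uniting that clade.
Most parsimonious ingroup topology: ((((Taxon 1,Taxon 4),Taxon 3),(Taxon 5,Taxon 8)),Taxon 6).
Taxon 5 and Taxon 8 share a more recent common ancestor with each other than either does with Taxon 3, so Taxon 3 is the least closely related of the three.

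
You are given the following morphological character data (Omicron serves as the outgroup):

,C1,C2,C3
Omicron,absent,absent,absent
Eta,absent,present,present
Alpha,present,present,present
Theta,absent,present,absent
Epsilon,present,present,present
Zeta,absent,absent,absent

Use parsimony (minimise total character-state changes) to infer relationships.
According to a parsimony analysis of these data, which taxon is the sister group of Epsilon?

The outgroup has state 'absent' for every character, so 'present' is the derived state throughout.
C1: derived state 'present' in Alpha and Epsilon only — synapomorphy for {Alpha, Epsilon}.
Only Alpha, Epsilon, Eta, and Theta show the derived state 'present' for C2, supporting them as a clade.
C3 (derived state 'present') is shared by Alpha, Epsilon, and Eta — a synapomorphy uniting that clade.
Most parsimonious ingroup topology: (((Eta,(Alpha,Epsilon)),Theta),Zeta).
Epsilon and Alpha form a cherry on this tree, so they are sister taxa.

Alpha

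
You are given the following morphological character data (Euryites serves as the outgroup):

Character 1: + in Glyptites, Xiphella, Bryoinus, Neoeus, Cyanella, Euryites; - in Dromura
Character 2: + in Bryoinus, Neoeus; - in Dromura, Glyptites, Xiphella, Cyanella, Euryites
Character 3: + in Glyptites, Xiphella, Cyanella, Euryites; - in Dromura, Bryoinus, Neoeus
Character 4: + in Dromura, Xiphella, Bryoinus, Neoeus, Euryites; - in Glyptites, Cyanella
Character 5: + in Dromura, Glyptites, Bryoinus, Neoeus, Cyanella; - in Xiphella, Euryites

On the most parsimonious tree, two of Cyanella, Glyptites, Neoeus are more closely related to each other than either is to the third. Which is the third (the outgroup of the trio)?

Neoeus

Character polarity is set by the outgroup: the derived state is whichever differs from the outgroup's state, so for Character 1, Character 3, Character 4 the derived state is '-', and for the remaining characters it is '+'.
Character 1 (derived state '-') is unique to Dromura (autapomorphy; uninformative for grouping).
Character 2 (derived state '+') is shared by Bryoinus and Neoeus — a synapomorphy uniting that clade.
Only Bryoinus, Dromura, and Neoeus show the derived state '-' for Character 3, supporting them as a clade.
Character 4 (derived state '-') is shared by Cyanella and Glyptites — a synapomorphy uniting that clade.
Character 5: derived state '+' in Bryoinus, Cyanella, Dromura, Glyptites, and Neoeus only — synapomorphy for {Bryoinus, Cyanella, Dromura, Glyptites, Neoeus}.
Most parsimonious ingroup topology: (((Glyptites,Cyanella),((Bryoinus,Neoeus),Dromura)),Xiphella).
Cyanella and Glyptites share a more recent common ancestor with each other than either does with Neoeus, so Neoeus is the least closely related of the three.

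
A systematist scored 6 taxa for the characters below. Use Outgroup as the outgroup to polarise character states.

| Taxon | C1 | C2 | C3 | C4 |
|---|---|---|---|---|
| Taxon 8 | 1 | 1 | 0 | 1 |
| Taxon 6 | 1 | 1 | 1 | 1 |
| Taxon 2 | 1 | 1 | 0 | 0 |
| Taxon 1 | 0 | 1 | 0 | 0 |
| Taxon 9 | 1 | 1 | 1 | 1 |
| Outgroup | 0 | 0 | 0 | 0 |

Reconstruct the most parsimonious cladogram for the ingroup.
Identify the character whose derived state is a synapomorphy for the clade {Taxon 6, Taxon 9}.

The outgroup has state '0' for every character, so '1' is the derived state throughout.
Only Taxon 2, Taxon 6, Taxon 8, and Taxon 9 show the derived state '1' for C1, supporting them as a clade.
C2 (derived state '1') is shared by all ingroup taxa — unites the whole ingroup.
C3 (derived state '1') is shared by Taxon 6 and Taxon 9 — a synapomorphy uniting that clade.
C4: derived state '1' in Taxon 6, Taxon 8, and Taxon 9 only — synapomorphy for {Taxon 6, Taxon 8, Taxon 9}.
Most parsimonious ingroup topology: (((Taxon 8,(Taxon 9,Taxon 6)),Taxon 2),Taxon 1).
The clade {Taxon 6, Taxon 9} is supported by C3: its derived state '1' occurs in exactly those taxa and in no other taxon (including the outgroup).

C3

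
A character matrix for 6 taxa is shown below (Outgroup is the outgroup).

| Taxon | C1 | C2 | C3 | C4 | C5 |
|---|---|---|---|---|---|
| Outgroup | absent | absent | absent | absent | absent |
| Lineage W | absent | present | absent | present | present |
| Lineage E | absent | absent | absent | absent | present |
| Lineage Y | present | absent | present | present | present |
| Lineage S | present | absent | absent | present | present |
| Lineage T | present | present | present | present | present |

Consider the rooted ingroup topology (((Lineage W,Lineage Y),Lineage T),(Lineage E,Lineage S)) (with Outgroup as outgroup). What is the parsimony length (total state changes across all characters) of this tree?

10

Map each character onto (((Lineage W,Lineage Y),Lineage T),(Lineage E,Lineage S)) (rooted by Outgroup) and count the minimum state changes it requires (Fitch parsimony):
C1: 3; C2: 2; C3: 2; C4: 2; C5: 1.
Total tree length = 10.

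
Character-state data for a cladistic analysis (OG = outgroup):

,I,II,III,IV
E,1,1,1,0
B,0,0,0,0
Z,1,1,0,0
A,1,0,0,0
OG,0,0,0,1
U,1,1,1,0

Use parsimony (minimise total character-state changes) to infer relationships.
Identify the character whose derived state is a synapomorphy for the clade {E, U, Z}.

Character polarity is set by the outgroup: the derived state is whichever differs from the outgroup's state, so for IV the derived state is '0', and for the remaining characters it is '1'.
I: derived state '1' in A, E, U, and Z only — synapomorphy for {A, E, U, Z}.
II: derived state '1' in E, U, and Z only — synapomorphy for {E, U, Z}.
III (derived state '1') is shared by E and U — a synapomorphy uniting that clade.
IV (derived state '0') is shared by all ingroup taxa — unites the whole ingroup.
Most parsimonious ingroup topology: (((Z,(E,U)),A),B).
The clade {E, U, Z} is supported by II: its derived state '1' occurs in exactly those taxa and in no other taxon (including the outgroup).

II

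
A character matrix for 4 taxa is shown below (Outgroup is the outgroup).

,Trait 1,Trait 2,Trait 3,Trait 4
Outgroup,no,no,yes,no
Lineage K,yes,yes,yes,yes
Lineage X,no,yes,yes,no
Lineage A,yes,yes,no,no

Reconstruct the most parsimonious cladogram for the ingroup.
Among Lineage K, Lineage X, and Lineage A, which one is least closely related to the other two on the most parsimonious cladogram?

Character polarity is set by the outgroup: the derived state is whichever differs from the outgroup's state, so for Trait 3 the derived state is 'no', and for the remaining characters it is 'yes'.
Only Lineage A and Lineage K show the derived state 'yes' for Trait 1, supporting them as a clade.
Trait 2 (derived state 'yes') is shared by all ingroup taxa — unites the whole ingroup.
Trait 3 (derived state 'no') is unique to Lineage A (autapomorphy; uninformative for grouping).
Trait 4: derived state 'yes' in Lineage K only — an autapomorphy, so it tells us nothing about relationships among taxa.
Most parsimonious ingroup topology: ((Lineage K,Lineage A),Lineage X).
Lineage A and Lineage K share a more recent common ancestor with each other than either does with Lineage X, so Lineage X is the least closely related of the three.

Lineage X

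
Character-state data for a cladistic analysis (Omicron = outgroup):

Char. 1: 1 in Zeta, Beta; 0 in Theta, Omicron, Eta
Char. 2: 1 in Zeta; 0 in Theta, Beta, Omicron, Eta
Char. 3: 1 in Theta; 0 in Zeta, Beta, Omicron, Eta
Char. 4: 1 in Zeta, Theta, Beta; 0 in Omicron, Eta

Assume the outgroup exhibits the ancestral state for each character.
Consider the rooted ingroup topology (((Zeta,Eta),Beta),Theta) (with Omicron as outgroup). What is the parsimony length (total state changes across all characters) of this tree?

Map each character onto (((Zeta,Eta),Beta),Theta) (rooted by Omicron) and count the minimum state changes it requires (Fitch parsimony):
Char. 1: 2; Char. 2: 1; Char. 3: 1; Char. 4: 2.
Total tree length = 6.

6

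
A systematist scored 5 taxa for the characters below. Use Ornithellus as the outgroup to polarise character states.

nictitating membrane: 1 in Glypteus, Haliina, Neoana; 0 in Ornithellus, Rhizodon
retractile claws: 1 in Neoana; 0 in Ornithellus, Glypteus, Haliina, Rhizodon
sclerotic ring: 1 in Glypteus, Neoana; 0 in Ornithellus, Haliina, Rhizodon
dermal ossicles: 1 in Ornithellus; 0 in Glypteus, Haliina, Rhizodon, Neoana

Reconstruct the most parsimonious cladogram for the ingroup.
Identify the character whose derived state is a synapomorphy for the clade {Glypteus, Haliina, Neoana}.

Character polarity is set by the outgroup: the derived state is whichever differs from the outgroup's state, so for dermal ossicles the derived state is '0', and for the remaining characters it is '1'.
Only Glypteus, Haliina, and Neoana show the derived state '1' for nictitating membrane, supporting them as a clade.
retractile claws (derived state '1') is unique to Neoana (autapomorphy; uninformative for grouping).
sclerotic ring: derived state '1' in Glypteus and Neoana only — synapomorphy for {Glypteus, Neoana}.
dermal ossicles (derived state '0') is shared by all ingroup taxa — unites the whole ingroup.
Most parsimonious ingroup topology: (((Glypteus,Neoana),Haliina),Rhizodon).
The clade {Glypteus, Haliina, Neoana} is supported by nictitating membrane: its derived state '1' occurs in exactly those taxa and in no other taxon (including the outgroup).

nictitating membrane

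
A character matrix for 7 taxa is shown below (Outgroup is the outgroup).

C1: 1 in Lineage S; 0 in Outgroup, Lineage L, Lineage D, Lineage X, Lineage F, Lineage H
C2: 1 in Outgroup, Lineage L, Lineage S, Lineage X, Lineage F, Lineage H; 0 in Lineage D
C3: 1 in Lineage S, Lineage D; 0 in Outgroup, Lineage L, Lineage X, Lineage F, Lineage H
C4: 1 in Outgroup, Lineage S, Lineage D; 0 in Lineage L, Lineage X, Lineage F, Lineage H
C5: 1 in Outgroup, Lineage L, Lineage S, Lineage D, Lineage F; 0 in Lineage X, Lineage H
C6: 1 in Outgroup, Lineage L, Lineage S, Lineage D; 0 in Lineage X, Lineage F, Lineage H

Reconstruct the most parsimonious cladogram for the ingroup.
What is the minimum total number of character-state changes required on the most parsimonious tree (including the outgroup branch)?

6

Character polarity is set by the outgroup: the derived state is whichever differs from the outgroup's state, so for C2, C4, C5, C6 the derived state is '0', and for the remaining characters it is '1'.
C1: derived state '1' in Lineage S only — an autapomorphy, so it tells us nothing about relationships among taxa.
C2 (derived state '0') is unique to Lineage D (autapomorphy; uninformative for grouping).
C3: derived state '1' in Lineage D and Lineage S only — synapomorphy for {Lineage D, Lineage S}.
C4 (derived state '0') is shared by Lineage F, Lineage H, Lineage L, and Lineage X — a synapomorphy uniting that clade.
C5: derived state '0' in Lineage H and Lineage X only — synapomorphy for {Lineage H, Lineage X}.
C6 (derived state '0') is shared by Lineage F, Lineage H, and Lineage X — a synapomorphy uniting that clade.
Most parsimonious ingroup topology: ((Lineage L,((Lineage X,Lineage H),Lineage F)),(Lineage S,Lineage D)).
Changes per character on this tree: C1: 1; C2: 1; C3: 1; C4: 1; C5: 1; C6: 1.
Total = 6.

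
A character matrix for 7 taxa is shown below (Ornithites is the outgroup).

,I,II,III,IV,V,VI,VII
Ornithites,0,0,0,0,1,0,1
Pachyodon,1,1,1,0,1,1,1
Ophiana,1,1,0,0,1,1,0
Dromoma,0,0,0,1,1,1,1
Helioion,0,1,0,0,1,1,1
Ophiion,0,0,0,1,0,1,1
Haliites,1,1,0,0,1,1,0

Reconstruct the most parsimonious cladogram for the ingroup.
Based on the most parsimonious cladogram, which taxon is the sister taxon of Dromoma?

Character polarity is set by the outgroup: the derived state is whichever differs from the outgroup's state, so for V, VII the derived state is '0', and for the remaining characters it is '1'.
I (derived state '1') is shared by Haliites, Ophiana, and Pachyodon — a synapomorphy uniting that clade.
II: derived state '1' in Haliites, Helioion, Ophiana, and Pachyodon only — synapomorphy for {Haliites, Helioion, Ophiana, Pachyodon}.
III (derived state '1') is unique to Pachyodon (autapomorphy; uninformative for grouping).
IV (derived state '1') is shared by Dromoma and Ophiion — a synapomorphy uniting that clade.
V: derived state '0' in Ophiion only — an autapomorphy, so it tells us nothing about relationships among taxa.
All ingroup taxa share the derived state '1' for VI; it defines the ingroup but does not resolve relationships within it.
VII: derived state '0' in Haliites and Ophiana only — synapomorphy for {Haliites, Ophiana}.
Most parsimonious ingroup topology: (((Pachyodon,(Ophiana,Haliites)),Helioion),(Dromoma,Ophiion)).
Dromoma and Ophiion form a cherry on this tree, so they are sister taxa.

Ophiion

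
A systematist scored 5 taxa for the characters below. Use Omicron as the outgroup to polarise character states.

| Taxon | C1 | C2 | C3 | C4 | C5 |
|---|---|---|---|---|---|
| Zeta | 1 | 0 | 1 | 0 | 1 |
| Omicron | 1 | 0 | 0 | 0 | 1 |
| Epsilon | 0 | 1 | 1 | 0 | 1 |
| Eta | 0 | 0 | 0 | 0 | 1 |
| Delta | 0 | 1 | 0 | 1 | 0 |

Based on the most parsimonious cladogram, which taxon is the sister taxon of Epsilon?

Delta

Character polarity is set by the outgroup: the derived state is whichever differs from the outgroup's state, so for C1, C5 the derived state is '0', and for the remaining characters it is '1'.
Only Delta, Epsilon, and Eta show the derived state '0' for C1, supporting them as a clade.
C2 (derived state '1') is shared by Delta and Epsilon — a synapomorphy uniting that clade.
C3 groups Epsilon and Zeta, which is incompatible with the clades supported by the remaining characters; treating it as convergent (homoplasy) costs fewer steps than any alternative tree.
C4 (derived state '1') is unique to Delta (autapomorphy; uninformative for grouping).
C5: derived state '0' in Delta only — an autapomorphy, so it tells us nothing about relationships among taxa.
Most parsimonious ingroup topology: (((Epsilon,Delta),Eta),Zeta).
Epsilon and Delta form a cherry on this tree, so they are sister taxa.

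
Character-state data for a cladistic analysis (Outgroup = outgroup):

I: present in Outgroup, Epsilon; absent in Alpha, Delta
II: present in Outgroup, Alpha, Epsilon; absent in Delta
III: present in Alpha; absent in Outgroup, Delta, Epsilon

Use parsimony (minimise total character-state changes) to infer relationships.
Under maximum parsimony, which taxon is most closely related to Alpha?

Character polarity is set by the outgroup: the derived state is whichever differs from the outgroup's state, so for I, II the derived state is 'absent', and for the remaining characters it is 'present'.
Only Alpha and Delta show the derived state 'absent' for I, supporting them as a clade.
II: derived state 'absent' in Delta only — an autapomorphy, so it tells us nothing about relationships among taxa.
III: derived state 'present' in Alpha only — an autapomorphy, so it tells us nothing about relationships among taxa.
Most parsimonious ingroup topology: ((Alpha,Delta),Epsilon).
Alpha and Delta form a cherry on this tree, so they are sister taxa.

Delta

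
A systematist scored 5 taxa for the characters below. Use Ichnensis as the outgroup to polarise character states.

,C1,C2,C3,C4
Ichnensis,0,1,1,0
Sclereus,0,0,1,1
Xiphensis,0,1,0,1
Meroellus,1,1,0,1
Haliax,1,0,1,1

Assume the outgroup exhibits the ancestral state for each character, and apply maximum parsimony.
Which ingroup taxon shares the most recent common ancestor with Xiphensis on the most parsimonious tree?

Character polarity is set by the outgroup: the derived state is whichever differs from the outgroup's state, so for C2, C3 the derived state is '0', and for the remaining characters it is '1'.
C1 groups Haliax and Meroellus, which is incompatible with the clades supported by the remaining characters; treating it as convergent (homoplasy) costs fewer steps than any alternative tree.
Only Haliax and Sclereus show the derived state '0' for C2, supporting them as a clade.
C3: derived state '0' in Meroellus and Xiphensis only — synapomorphy for {Meroellus, Xiphensis}.
C4 (derived state '1') is shared by all ingroup taxa — unites the whole ingroup.
Most parsimonious ingroup topology: ((Sclereus,Haliax),(Xiphensis,Meroellus)).
Xiphensis and Meroellus form a cherry on this tree, so they are sister taxa.

Meroellus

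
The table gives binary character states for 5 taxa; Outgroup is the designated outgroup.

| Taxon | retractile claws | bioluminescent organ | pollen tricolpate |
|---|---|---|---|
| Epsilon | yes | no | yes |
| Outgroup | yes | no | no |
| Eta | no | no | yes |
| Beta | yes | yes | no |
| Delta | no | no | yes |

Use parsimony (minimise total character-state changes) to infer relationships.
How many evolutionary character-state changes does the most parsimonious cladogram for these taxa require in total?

Character polarity is set by the outgroup: the derived state is whichever differs from the outgroup's state, so for retractile claws the derived state is 'no', and for the remaining characters it is 'yes'.
retractile claws (derived state 'no') is shared by Delta and Eta — a synapomorphy uniting that clade.
bioluminescent organ (derived state 'yes') is unique to Beta (autapomorphy; uninformative for grouping).
pollen tricolpate: derived state 'yes' in Delta, Epsilon, and Eta only — synapomorphy for {Delta, Epsilon, Eta}.
Most parsimonious ingroup topology: (((Delta,Eta),Epsilon),Beta).
Changes per character on this tree: retractile claws: 1; bioluminescent organ: 1; pollen tricolpate: 1.
Total = 3.

3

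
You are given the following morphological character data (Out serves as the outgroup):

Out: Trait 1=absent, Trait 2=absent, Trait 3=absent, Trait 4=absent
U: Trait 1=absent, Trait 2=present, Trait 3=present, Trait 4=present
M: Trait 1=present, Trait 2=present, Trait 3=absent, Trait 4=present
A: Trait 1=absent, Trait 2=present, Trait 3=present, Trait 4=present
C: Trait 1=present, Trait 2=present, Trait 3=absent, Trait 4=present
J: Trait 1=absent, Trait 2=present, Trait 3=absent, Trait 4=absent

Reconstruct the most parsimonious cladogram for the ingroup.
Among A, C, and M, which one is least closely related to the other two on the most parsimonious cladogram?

A

The outgroup has state 'absent' for every character, so 'present' is the derived state throughout.
Trait 1: derived state 'present' in C and M only — synapomorphy for {C, M}.
Trait 2 (derived state 'present') is shared by all ingroup taxa — unites the whole ingroup.
Trait 3: derived state 'present' in A and U only — synapomorphy for {A, U}.
Only A, C, M, and U show the derived state 'present' for Trait 4, supporting them as a clade.
Most parsimonious ingroup topology: (((U,A),(M,C)),J).
M and C share a more recent common ancestor with each other than either does with A, so A is the least closely related of the three.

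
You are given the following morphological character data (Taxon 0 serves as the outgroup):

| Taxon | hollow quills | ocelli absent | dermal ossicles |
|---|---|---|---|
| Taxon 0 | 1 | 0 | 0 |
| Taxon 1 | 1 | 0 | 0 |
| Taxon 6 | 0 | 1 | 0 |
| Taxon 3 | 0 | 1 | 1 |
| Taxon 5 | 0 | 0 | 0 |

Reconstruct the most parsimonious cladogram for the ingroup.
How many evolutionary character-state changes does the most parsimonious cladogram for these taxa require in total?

3

Character polarity is set by the outgroup: the derived state is whichever differs from the outgroup's state, so for hollow quills the derived state is '0', and for the remaining characters it is '1'.
Only Taxon 3, Taxon 5, and Taxon 6 show the derived state '0' for hollow quills, supporting them as a clade.
Only Taxon 3 and Taxon 6 show the derived state '1' for ocelli absent, supporting them as a clade.
dermal ossicles: derived state '1' in Taxon 3 only — an autapomorphy, so it tells us nothing about relationships among taxa.
Most parsimonious ingroup topology: (Taxon 1,((Taxon 6,Taxon 3),Taxon 5)).
Changes per character on this tree: hollow quills: 1; ocelli absent: 1; dermal ossicles: 1.
Total = 3.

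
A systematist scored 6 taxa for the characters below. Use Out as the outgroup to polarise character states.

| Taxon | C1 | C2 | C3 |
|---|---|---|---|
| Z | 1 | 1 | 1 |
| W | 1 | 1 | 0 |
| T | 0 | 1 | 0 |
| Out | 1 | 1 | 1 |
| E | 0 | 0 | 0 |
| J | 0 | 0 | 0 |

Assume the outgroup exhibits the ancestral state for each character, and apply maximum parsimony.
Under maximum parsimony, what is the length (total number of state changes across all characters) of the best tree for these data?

The outgroup has state '1' for every character, so '0' is the derived state throughout.
C1 (derived state '0') is shared by E, J, and T — a synapomorphy uniting that clade.
C2: derived state '0' in E and J only — synapomorphy for {E, J}.
C3 (derived state '0') is shared by E, J, T, and W — a synapomorphy uniting that clade.
Most parsimonious ingroup topology: ((W,((E,J),T)),Z).
Changes per character on this tree: C1: 1; C2: 1; C3: 1.
Total = 3.

3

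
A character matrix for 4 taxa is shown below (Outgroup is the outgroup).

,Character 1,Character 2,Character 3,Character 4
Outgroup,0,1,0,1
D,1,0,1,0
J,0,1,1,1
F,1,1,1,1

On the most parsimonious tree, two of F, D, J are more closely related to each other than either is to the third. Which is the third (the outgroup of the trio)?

J

Character polarity is set by the outgroup: the derived state is whichever differs from the outgroup's state, so for Character 2, Character 4 the derived state is '0', and for the remaining characters it is '1'.
Only D and F show the derived state '1' for Character 1, supporting them as a clade.
Character 2 (derived state '0') is unique to D (autapomorphy; uninformative for grouping).
All ingroup taxa share the derived state '1' for Character 3; it defines the ingroup but does not resolve relationships within it.
Character 4: derived state '0' in D only — an autapomorphy, so it tells us nothing about relationships among taxa.
Most parsimonious ingroup topology: ((D,F),J).
F and D share a more recent common ancestor with each other than either does with J, so J is the least closely related of the three.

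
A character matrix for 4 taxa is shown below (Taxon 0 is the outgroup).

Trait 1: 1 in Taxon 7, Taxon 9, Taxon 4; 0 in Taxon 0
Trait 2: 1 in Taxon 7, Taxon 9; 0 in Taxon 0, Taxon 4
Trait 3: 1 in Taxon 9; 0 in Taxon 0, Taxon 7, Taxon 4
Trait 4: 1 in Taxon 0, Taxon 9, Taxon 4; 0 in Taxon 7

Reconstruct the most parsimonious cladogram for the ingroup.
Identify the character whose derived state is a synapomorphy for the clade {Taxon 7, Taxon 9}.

Character polarity is set by the outgroup: the derived state is whichever differs from the outgroup's state, so for Trait 4 the derived state is '0', and for the remaining characters it is '1'.
All ingroup taxa share the derived state '1' for Trait 1; it defines the ingroup but does not resolve relationships within it.
Trait 2: derived state '1' in Taxon 7 and Taxon 9 only — synapomorphy for {Taxon 7, Taxon 9}.
Trait 3: derived state '1' in Taxon 9 only — an autapomorphy, so it tells us nothing about relationships among taxa.
Trait 4 (derived state '0') is unique to Taxon 7 (autapomorphy; uninformative for grouping).
Most parsimonious ingroup topology: ((Taxon 7,Taxon 9),Taxon 4).
The clade {Taxon 7, Taxon 9} is supported by Trait 2: its derived state '1' occurs in exactly those taxa and in no other taxon (including the outgroup).

Trait 2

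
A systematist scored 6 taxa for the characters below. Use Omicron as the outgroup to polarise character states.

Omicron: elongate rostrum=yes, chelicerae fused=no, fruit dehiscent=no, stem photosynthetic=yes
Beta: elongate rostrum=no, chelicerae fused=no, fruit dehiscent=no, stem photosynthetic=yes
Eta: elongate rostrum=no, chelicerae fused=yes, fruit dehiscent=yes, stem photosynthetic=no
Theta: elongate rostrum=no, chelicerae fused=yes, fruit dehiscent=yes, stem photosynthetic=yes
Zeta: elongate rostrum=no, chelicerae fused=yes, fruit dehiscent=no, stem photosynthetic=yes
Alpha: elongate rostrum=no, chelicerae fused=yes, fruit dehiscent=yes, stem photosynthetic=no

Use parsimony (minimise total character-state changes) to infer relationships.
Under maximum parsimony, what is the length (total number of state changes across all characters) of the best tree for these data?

4

Character polarity is set by the outgroup: the derived state is whichever differs from the outgroup's state, so for elongate rostrum, stem photosynthetic the derived state is 'no', and for the remaining characters it is 'yes'.
elongate rostrum (derived state 'no') is shared by all ingroup taxa — unites the whole ingroup.
chelicerae fused (derived state 'yes') is shared by Alpha, Eta, Theta, and Zeta — a synapomorphy uniting that clade.
fruit dehiscent: derived state 'yes' in Alpha, Eta, and Theta only — synapomorphy for {Alpha, Eta, Theta}.
Only Alpha and Eta show the derived state 'no' for stem photosynthetic, supporting them as a clade.
Most parsimonious ingroup topology: (Beta,(((Eta,Alpha),Theta),Zeta)).
Changes per character on this tree: elongate rostrum: 1; chelicerae fused: 1; fruit dehiscent: 1; stem photosynthetic: 1.
Total = 4.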